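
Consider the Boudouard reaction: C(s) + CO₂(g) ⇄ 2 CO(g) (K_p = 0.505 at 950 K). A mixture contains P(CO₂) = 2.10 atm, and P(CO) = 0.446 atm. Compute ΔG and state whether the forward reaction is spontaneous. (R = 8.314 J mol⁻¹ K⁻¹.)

ΔG = -13.2 kJ/mol; the forward reaction is spontaneous

(C is a pure solid — omitted from Q_p.)
Q_p = P(CO)² / P(CO₂) = (0.446)² / (2.10) = 0.0947
ΔG = RT ln(Q_p/K_p) = (8.314 J mol⁻¹ K⁻¹)(950 K) × ln(0.0947/0.505)
   = (7.898 kJ/mol)(-1.674) = -13.2 kJ/mol
ΔG < 0, so the forward reaction is spontaneous (proceeds forward).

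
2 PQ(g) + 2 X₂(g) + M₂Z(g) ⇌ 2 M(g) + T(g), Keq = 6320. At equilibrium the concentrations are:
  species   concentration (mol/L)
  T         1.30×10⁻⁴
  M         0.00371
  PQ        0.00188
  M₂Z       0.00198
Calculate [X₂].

At equilibrium, Keq = [M]²·[T] / ([PQ]²·[X₂]²·[M₂Z]) = 6320.
(0.00371)²·(1.30×10⁻⁴) / ((0.00188)²·([X₂])²·(0.00198)) = 6320
[X₂]² = 4.05×10⁻⁵ ⇒ [X₂] = 0.00636 mol/L

[X₂] = 0.00636 mol/L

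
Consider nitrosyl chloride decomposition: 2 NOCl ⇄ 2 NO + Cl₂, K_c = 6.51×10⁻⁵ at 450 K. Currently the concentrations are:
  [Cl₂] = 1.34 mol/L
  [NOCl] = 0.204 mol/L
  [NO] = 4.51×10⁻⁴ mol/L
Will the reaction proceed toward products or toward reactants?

Q_c = [NO]²·[Cl₂] / [NOCl]² = (4.51×10⁻⁴)²·(1.34) / (0.204)² = 6.55×10⁻⁶
Q_c = 6.55×10⁻⁶ < K_c = 6.51×10⁻⁵, so the forward reaction proceeds.

toward products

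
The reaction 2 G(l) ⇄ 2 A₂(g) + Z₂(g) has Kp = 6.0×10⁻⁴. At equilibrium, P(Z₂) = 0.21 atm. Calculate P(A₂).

P(A₂) = 0.053 atm

(G is a pure liquid — omitted from Kp.)
At equilibrium, Kp = P(A₂)²·P(Z₂) = 6.0×10⁻⁴.
(P(A₂))²·(0.21) = 6.0×10⁻⁴
P(A₂)² = 0.00286 ⇒ P(A₂) = 0.053 atm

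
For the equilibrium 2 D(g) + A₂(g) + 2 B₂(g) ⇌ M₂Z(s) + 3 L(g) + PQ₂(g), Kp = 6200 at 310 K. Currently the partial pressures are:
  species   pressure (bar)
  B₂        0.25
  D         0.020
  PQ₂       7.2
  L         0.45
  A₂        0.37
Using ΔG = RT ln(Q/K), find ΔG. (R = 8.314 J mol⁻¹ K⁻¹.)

(M₂Z is a pure solid — omitted from Qp.)
Qp = P(L)³·P(PQ₂) / (P(D)²·P(A₂)·P(B₂)²) = (0.45)³·(7.2) / ((0.020)²·(0.37)·(0.25)²) = 70900
ΔG = RT ln(Qp/Kp) = (8.314 J mol⁻¹ K⁻¹)(310 K) × ln(70900/6200)
   = (2.577 kJ/mol)(2.437) = 6.28 kJ/mol
ΔG > 0, so the forward reaction is non-spontaneous (proceeds in reverse).

ΔG = 6.28 kJ/mol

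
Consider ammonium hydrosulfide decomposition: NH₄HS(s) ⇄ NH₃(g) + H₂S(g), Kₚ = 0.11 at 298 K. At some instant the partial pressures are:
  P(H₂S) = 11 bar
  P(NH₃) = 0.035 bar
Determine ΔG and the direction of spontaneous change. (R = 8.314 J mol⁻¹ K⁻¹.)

ΔG = 3.10 kJ/mol; the forward reaction is non-spontaneous

(NH₄HS is a pure solid — omitted from Qₚ.)
Qₚ = P(NH₃)·P(H₂S) = (0.035)·(11) = 0.385
ΔG = RT ln(Qₚ/Kₚ) = (8.314 J mol⁻¹ K⁻¹)(298 K) × ln(0.385/0.11)
   = (2.478 kJ/mol)(1.253) = 3.10 kJ/mol
ΔG > 0, so the forward reaction is non-spontaneous (proceeds in reverse).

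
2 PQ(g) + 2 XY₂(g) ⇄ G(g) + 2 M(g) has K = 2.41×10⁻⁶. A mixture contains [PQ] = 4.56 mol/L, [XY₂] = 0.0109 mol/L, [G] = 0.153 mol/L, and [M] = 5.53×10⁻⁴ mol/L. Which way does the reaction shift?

Q = [G]·[M]² / ([PQ]²·[XY₂]²) = (0.153)·(5.53×10⁻⁴)² / ((4.56)²·(0.0109)²) = 1.89×10⁻⁵
Q = 1.89×10⁻⁵ > K = 2.41×10⁻⁶, so the reverse reaction proceeds.

in the reverse direction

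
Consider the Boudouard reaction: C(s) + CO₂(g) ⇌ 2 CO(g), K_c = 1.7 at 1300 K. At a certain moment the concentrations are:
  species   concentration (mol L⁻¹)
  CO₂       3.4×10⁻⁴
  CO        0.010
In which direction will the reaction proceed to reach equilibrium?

toward products

(C is a pure solid — omitted from Q_c.)
Q_c = [CO]² / [CO₂] = (0.010)² / (3.4×10⁻⁴) = 0.29
Q_c = 0.29 < K_c = 1.7, so the forward reaction proceeds.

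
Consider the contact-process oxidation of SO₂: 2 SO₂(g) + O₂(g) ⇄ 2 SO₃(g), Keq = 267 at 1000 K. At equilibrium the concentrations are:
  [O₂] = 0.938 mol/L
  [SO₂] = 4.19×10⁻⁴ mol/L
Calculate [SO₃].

[SO₃] = 0.00663 mol/L

At equilibrium, Keq = [SO₃]² / ([SO₂]²·[O₂]) = 267.
([SO₃])² / ((4.19×10⁻⁴)²·(0.938)) = 267
[SO₃]² = 4.40×10⁻⁵ ⇒ [SO₃] = 0.00663 mol/L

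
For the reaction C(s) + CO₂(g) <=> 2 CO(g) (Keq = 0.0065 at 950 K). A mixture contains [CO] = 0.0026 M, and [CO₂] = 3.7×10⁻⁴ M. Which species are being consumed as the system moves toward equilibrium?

(C is a pure solid — omitted from Q.)
Q = [CO]² / [CO₂] = (0.0026)² / (3.7×10⁻⁴) = 0.018
Q = 0.018 > Keq = 0.0065: net reverse reaction.

CO (products)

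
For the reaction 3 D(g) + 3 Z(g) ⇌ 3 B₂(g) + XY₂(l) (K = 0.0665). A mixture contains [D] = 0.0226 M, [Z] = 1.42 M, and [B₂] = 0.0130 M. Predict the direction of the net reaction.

(XY₂ is a pure liquid — omitted from Q.)
Q = [B₂]³ / ([D]³·[Z]³) = (0.0130)³ / ((0.0226)³·(1.42)³) = 0.0665
Q = 0.0665 = K, so the system is already at equilibrium.

at equilibrium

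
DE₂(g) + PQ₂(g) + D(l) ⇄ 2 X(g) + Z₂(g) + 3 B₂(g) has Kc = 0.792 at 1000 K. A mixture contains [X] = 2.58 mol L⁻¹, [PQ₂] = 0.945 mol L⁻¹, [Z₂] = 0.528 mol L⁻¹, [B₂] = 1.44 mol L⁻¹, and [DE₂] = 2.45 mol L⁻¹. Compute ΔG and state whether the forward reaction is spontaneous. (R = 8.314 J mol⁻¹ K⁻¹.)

(D is a pure liquid — omitted from Qc.)
Qc = [X]²·[Z₂]·[B₂]³ / ([DE₂]·[PQ₂]) = (2.58)²·(0.528)·(1.44)³ / ((2.45)·(0.945)) = 4.53
ΔG = RT ln(Qc/Kc) = (8.314 J mol⁻¹ K⁻¹)(1000 K) × ln(4.53/0.792)
   = (8.314 kJ/mol)(1.744) = 14.5 kJ/mol
ΔG > 0, so the forward reaction is non-spontaneous (proceeds in reverse).

ΔG = 14.5 kJ/mol; the forward reaction is non-spontaneous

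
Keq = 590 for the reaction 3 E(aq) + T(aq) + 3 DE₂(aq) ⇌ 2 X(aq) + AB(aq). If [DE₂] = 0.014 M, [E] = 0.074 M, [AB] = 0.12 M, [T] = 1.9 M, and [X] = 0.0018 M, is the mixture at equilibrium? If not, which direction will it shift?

no; Q < K, reaction proceeds forward

Q = [X]²·[AB] / ([E]³·[T]·[DE₂]³) = (0.0018)²·(0.12) / ((0.074)³·(1.9)·(0.014)³) = 180
Q = 180 < Keq = 590: net forward reaction.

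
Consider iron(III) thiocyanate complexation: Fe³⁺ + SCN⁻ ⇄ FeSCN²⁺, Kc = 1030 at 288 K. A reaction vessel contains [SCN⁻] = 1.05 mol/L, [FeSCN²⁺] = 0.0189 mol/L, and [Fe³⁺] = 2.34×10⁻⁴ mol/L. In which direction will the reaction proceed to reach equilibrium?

Qc = [FeSCN²⁺] / ([Fe³⁺]·[SCN⁻]) = (0.0189) / ((2.34×10⁻⁴)·(1.05)) = 76.9
Qc = 76.9 < Kc = 1030, so the forward reaction proceeds.

to the right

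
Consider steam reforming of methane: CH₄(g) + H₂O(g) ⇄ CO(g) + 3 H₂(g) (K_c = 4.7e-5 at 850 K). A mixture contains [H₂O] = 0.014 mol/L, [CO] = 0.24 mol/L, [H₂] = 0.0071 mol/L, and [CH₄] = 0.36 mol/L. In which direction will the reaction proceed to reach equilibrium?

Q_c = [CO]·[H₂]³ / ([CH₄]·[H₂O]) = (0.24)·(0.0071)³ / ((0.36)·(0.014)) = 1.7e-5
Q_c = 1.7e-5 < K_c = 4.7e-5, so the forward reaction proceeds.

in the forward direction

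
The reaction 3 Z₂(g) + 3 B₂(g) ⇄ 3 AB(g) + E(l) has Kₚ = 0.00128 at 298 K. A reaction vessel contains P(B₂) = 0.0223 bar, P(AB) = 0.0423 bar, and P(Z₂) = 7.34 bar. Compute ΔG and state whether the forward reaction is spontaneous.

ΔG = 6.45 kJ/mol; the forward reaction is non-spontaneous

(E is a pure liquid — omitted from Qₚ.)
Qₚ = P(AB)³ / (P(Z₂)³·P(B₂)³) = (0.0423)³ / ((7.34)³·(0.0223)³) = 0.0173
ΔG = RT ln(Qₚ/Kₚ) = (8.314 J mol⁻¹ K⁻¹)(298 K) × ln(0.0173/0.00128)
   = (2.478 kJ/mol)(2.604) = 6.45 kJ/mol
ΔG > 0, so the forward reaction is non-spontaneous (proceeds in reverse).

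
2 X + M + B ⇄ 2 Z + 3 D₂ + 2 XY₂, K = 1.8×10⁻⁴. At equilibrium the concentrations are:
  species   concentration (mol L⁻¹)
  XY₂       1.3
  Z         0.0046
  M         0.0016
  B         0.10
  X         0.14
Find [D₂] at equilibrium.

[D₂] = 0.025 mol L⁻¹

At equilibrium, K = [Z]²·[D₂]³·[XY₂]² / ([X]²·[M]·[B]) = 1.8×10⁻⁴.
(0.0046)²·([D₂])³·(1.3)² / ((0.14)²·(0.0016)·(0.10)) = 1.8×10⁻⁴
[D₂]³ = 1.58×10⁻⁵ ⇒ [D₂] = 0.025 mol L⁻¹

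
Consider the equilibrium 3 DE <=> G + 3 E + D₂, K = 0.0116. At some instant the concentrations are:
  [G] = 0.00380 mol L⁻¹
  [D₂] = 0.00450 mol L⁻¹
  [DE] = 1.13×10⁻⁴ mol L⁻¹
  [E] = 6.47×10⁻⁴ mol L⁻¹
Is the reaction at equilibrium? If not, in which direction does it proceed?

in the forward direction

Q = [G]·[E]³·[D₂] / [DE]³ = (0.00380)·(6.47×10⁻⁴)³·(0.00450) / (1.13×10⁻⁴)³ = 0.00321
Q = 0.00321 < K = 0.0116, so the forward reaction proceeds.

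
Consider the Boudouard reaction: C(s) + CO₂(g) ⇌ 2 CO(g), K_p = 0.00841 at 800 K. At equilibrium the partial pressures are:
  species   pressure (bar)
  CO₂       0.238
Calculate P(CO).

(C is a pure solid — omitted from K_p.)
At equilibrium, K_p = P(CO)² / P(CO₂) = 0.00841.
(P(CO))² / (0.238) = 0.00841
P(CO)² = 0.00200 ⇒ P(CO) = 0.0447 bar

P(CO) = 0.0447 bar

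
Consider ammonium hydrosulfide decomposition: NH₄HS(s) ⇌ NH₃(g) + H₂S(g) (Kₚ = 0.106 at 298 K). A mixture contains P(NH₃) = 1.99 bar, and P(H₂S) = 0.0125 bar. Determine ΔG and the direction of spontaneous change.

(NH₄HS is a pure solid — omitted from Qₚ.)
Qₚ = P(NH₃)·P(H₂S) = (1.99)·(0.0125) = 0.0249
ΔG = RT ln(Qₚ/Kₚ) = (8.314 J mol⁻¹ K⁻¹)(298 K) × ln(0.0249/0.106)
   = (2.478 kJ/mol)(-1.449) = -3.59 kJ/mol
ΔG < 0, so the forward reaction is spontaneous (proceeds forward).

ΔG = -3.59 kJ/mol; the forward reaction is spontaneous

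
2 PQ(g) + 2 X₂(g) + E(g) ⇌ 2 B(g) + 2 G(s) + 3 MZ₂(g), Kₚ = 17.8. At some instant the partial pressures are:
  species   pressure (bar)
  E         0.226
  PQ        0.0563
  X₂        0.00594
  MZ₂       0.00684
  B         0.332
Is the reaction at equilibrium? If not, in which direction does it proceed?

toward products

(G is a pure solid — omitted from Qₚ.)
Qₚ = P(B)²·P(MZ₂)³ / (P(PQ)²·P(X₂)²·P(E)) = (0.332)²·(0.00684)³ / ((0.0563)²·(0.00594)²·(0.226)) = 1.40
Qₚ = 1.40 < Kₚ = 17.8, so the forward reaction proceeds.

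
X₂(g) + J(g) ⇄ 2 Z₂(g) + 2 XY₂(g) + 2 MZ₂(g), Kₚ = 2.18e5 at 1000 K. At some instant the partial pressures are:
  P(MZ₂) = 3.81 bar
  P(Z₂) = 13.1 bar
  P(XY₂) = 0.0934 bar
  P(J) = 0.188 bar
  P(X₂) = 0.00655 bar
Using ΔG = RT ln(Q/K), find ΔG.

Qₚ = P(Z₂)²·P(XY₂)²·P(MZ₂)² / (P(X₂)·P(J)) = (13.1)²·(0.0934)²·(3.81)² / ((0.00655)·(0.188)) = 17600
ΔG = RT ln(Qₚ/Kₚ) = (8.314 J mol⁻¹ K⁻¹)(1000 K) × ln(17600/2.18e5)
   = (8.314 kJ/mol)(-2.517) = -20.9 kJ/mol
ΔG < 0, so the forward reaction is spontaneous (proceeds forward).

ΔG = -20.9 kJ/mol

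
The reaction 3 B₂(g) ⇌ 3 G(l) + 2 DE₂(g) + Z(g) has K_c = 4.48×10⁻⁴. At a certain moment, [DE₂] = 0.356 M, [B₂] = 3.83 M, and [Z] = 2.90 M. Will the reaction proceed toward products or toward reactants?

to the left

(G is a pure liquid — omitted from Q_c.)
Q_c = [DE₂]²·[Z] / [B₂]³ = (0.356)²·(2.90) / (3.83)³ = 0.00654
Q_c = 0.00654 > K_c = 4.48×10⁻⁴, so the reverse reaction proceeds.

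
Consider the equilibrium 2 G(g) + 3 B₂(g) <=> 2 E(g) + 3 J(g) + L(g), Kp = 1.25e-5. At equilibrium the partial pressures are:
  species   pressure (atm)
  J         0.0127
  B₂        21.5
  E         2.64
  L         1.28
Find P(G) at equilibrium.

P(G) = 0.0121 atm

At equilibrium, Kp = P(E)²·P(J)³·P(L) / (P(G)²·P(B₂)³) = 1.25e-5.
(2.64)²·(0.0127)³·(1.28) / ((P(G))²·(21.5)³) = 1.25e-5
P(G)² = 1.47e-4 ⇒ P(G) = 0.0121 atm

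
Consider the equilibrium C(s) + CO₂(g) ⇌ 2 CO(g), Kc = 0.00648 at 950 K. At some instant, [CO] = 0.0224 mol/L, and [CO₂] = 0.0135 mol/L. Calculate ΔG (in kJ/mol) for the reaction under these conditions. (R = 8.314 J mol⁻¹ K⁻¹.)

ΔG = 13.8 kJ/mol

(C is a pure solid — omitted from Qc.)
Qc = [CO]² / [CO₂] = (0.0224)² / (0.0135) = 0.0372
ΔG = RT ln(Qc/Kc) = (8.314 J mol⁻¹ K⁻¹)(950 K) × ln(0.0372/0.00648)
   = (7.898 kJ/mol)(1.748) = 13.8 kJ/mol
ΔG > 0, so the forward reaction is non-spontaneous (proceeds in reverse).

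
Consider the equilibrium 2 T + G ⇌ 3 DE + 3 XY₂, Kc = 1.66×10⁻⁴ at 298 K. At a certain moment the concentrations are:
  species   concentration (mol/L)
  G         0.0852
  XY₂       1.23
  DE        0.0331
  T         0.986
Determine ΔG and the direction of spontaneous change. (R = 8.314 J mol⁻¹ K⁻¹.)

Qc = [DE]³·[XY₂]³ / ([T]²·[G]) = (0.0331)³·(1.23)³ / ((0.986)²·(0.0852)) = 8.15×10⁻⁴
ΔG = RT ln(Qc/Kc) = (8.314 J mol⁻¹ K⁻¹)(298 K) × ln(8.15×10⁻⁴/1.66×10⁻⁴)
   = (2.478 kJ/mol)(1.591) = 3.94 kJ/mol
ΔG > 0, so the forward reaction is non-spontaneous (proceeds in reverse).

ΔG = 3.94 kJ/mol; the forward reaction is non-spontaneous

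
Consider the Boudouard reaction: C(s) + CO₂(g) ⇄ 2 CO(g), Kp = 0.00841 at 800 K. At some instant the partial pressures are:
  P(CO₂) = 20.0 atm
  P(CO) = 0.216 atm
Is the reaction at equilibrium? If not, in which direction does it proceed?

(C is a pure solid — omitted from Qp.)
Qp = P(CO)² / P(CO₂) = (0.216)² / (20.0) = 0.00233
Qp = 0.00233 < Kp = 0.00841, so the forward reaction proceeds.

in the forward direction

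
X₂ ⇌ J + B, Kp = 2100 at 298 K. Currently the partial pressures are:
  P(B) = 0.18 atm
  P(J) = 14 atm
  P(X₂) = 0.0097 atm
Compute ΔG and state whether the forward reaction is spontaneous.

Qp = P(J)·P(B) / P(X₂) = (14)·(0.18) / (0.0097) = 260
ΔG = RT ln(Qp/Kp) = (8.314 J mol⁻¹ K⁻¹)(298 K) × ln(260/2100)
   = (2.478 kJ/mol)(-2.089) = -5.18 kJ/mol
ΔG < 0, so the forward reaction is spontaneous (proceeds forward).

ΔG = -5.18 kJ/mol; the forward reaction is spontaneous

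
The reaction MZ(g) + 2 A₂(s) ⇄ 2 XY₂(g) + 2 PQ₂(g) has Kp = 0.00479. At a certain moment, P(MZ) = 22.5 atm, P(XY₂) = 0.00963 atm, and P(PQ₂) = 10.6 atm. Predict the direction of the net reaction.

(A₂ is a pure solid — omitted from Qp.)
Qp = P(XY₂)²·P(PQ₂)² / P(MZ) = (0.00963)²·(10.6)² / (22.5) = 4.63×10⁻⁴
Qp = 4.63×10⁻⁴ < Kp = 0.00479, so the forward reaction proceeds.

forward (toward products)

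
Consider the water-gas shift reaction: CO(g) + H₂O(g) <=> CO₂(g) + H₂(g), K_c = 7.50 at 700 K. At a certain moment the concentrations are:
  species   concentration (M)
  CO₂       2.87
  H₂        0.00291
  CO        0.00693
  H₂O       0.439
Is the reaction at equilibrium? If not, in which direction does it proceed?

in the forward direction

Q_c = [CO₂]·[H₂] / ([CO]·[H₂O]) = (2.87)·(0.00291) / ((0.00693)·(0.439)) = 2.75
Q_c = 2.75 < K_c = 7.50, so the forward reaction proceeds.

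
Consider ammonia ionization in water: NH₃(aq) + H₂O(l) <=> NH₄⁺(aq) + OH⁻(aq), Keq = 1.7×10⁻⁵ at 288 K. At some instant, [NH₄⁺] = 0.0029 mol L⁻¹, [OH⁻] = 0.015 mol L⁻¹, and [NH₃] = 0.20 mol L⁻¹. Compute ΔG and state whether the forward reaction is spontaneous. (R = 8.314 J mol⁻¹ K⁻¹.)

ΔG = 6.10 kJ/mol; the forward reaction is non-spontaneous

(H₂O is a pure liquid — omitted from Q.)
Q = [NH₄⁺]·[OH⁻] / [NH₃] = (0.0029)·(0.015) / (0.20) = 2.17×10⁻⁴
ΔG = RT ln(Q/Keq) = (8.314 J mol⁻¹ K⁻¹)(288 K) × ln(2.17×10⁻⁴/1.7×10⁻⁵)
   = (2.394 kJ/mol)(2.547) = 6.10 kJ/mol
ΔG > 0, so the forward reaction is non-spontaneous (proceeds in reverse).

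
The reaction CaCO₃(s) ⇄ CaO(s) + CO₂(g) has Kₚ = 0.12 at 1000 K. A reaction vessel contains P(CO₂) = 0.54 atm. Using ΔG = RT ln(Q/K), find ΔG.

ΔG = 12.5 kJ/mol

(CaCO₃, CaO are pure solids — omitted from Qₚ.)
Qₚ = P(CO₂) = 0.540
ΔG = RT ln(Qₚ/Kₚ) = (8.314 J mol⁻¹ K⁻¹)(1000 K) × ln(0.540/0.12)
   = (8.314 kJ/mol)(1.504) = 12.5 kJ/mol
ΔG > 0, so the forward reaction is non-spontaneous (proceeds in reverse).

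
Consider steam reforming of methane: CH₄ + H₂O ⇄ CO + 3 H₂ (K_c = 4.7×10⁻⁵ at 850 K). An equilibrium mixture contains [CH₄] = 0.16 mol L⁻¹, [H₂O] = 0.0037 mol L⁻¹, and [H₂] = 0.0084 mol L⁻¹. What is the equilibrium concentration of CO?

At equilibrium, K_c = [CO]·[H₂]³ / ([CH₄]·[H₂O]) = 4.7×10⁻⁵.
([CO])·(0.0084)³ / ((0.16)·(0.0037)) = 4.7×10⁻⁵
[CO] = 0.0469 = 0.047 mol L⁻¹

[CO] = 0.047 mol L⁻¹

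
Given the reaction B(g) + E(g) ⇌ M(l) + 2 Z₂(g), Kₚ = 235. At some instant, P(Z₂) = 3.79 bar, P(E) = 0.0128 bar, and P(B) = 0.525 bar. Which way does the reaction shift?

(M is a pure liquid — omitted from Qₚ.)
Qₚ = P(Z₂)² / (P(B)·P(E)) = (3.79)² / ((0.525)·(0.0128)) = 2140
Qₚ = 2140 > Kₚ = 235, so the reverse reaction proceeds.

to the left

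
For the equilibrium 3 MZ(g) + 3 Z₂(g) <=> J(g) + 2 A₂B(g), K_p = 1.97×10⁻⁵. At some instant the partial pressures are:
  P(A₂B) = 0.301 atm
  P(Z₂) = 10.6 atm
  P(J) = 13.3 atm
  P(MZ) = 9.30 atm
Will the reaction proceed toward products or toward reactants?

Q_p = P(J)·P(A₂B)² / (P(MZ)³·P(Z₂)³) = (13.3)·(0.301)² / ((9.30)³·(10.6)³) = 1.26×10⁻⁶
Q_p = 1.26×10⁻⁶ < K_p = 1.97×10⁻⁵, so the forward reaction proceeds.

to the right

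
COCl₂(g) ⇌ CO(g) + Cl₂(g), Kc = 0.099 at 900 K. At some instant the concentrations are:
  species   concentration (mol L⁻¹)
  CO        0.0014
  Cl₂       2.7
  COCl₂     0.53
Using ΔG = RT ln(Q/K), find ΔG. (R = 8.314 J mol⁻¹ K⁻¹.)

ΔG = -19.7 kJ/mol

Qc = [CO]·[Cl₂] / [COCl₂] = (0.0014)·(2.7) / (0.53) = 0.00713
ΔG = RT ln(Qc/Kc) = (8.314 J mol⁻¹ K⁻¹)(900 K) × ln(0.00713/0.099)
   = (7.483 kJ/mol)(-2.631) = -19.7 kJ/mol
ΔG < 0, so the forward reaction is spontaneous (proceeds forward).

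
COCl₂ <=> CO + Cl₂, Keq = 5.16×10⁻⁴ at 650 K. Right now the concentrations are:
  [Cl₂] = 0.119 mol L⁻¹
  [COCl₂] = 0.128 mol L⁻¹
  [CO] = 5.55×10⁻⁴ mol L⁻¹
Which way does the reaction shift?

no net change (already at equilibrium)

Q = [CO]·[Cl₂] / [COCl₂] = (5.55×10⁻⁴)·(0.119) / (0.128) = 5.16×10⁻⁴
Q = 5.16×10⁻⁴ = Keq, so the system is already at equilibrium.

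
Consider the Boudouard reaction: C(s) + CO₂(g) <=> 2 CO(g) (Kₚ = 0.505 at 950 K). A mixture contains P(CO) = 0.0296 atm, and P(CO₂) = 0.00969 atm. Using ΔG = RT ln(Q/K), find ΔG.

ΔG = -13.6 kJ/mol

(C is a pure solid — omitted from Qₚ.)
Qₚ = P(CO)² / P(CO₂) = (0.0296)² / (0.00969) = 0.0904
ΔG = RT ln(Qₚ/Kₚ) = (8.314 J mol⁻¹ K⁻¹)(950 K) × ln(0.0904/0.505)
   = (7.898 kJ/mol)(-1.720) = -13.6 kJ/mol
ΔG < 0, so the forward reaction is spontaneous (proceeds forward).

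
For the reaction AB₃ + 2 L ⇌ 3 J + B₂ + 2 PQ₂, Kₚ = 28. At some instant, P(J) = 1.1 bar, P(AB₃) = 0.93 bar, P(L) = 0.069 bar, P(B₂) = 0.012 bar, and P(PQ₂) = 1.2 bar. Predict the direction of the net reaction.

in the forward direction

Qₚ = P(J)³·P(B₂)·P(PQ₂)² / (P(AB₃)·P(L)²) = (1.1)³·(0.012)·(1.2)² / ((0.93)·(0.069)²) = 5.2
Qₚ = 5.2 < Kₚ = 28, so the forward reaction proceeds.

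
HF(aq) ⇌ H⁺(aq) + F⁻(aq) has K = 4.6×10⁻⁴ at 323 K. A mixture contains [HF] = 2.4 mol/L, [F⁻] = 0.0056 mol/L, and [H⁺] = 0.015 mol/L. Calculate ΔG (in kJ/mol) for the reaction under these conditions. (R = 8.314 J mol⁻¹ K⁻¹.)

Q = [H⁺]·[F⁻] / [HF] = (0.015)·(0.0056) / (2.4) = 3.50×10⁻⁵
ΔG = RT ln(Q/K) = (8.314 J mol⁻¹ K⁻¹)(323 K) × ln(3.50×10⁻⁵/4.6×10⁻⁴)
   = (2.685 kJ/mol)(-2.576) = -6.92 kJ/mol
ΔG < 0, so the forward reaction is spontaneous (proceeds forward).

ΔG = -6.92 kJ/mol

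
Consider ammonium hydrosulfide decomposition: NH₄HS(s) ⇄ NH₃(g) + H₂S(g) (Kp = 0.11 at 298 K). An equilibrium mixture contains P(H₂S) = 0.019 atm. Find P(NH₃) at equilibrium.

(NH₄HS is a pure solid — omitted from Kp.)
At equilibrium, Kp = P(NH₃)·P(H₂S) = 0.11.
(P(NH₃))·(0.019) = 0.11
P(NH₃) = 5.79 = 5.8 atm

P(NH₃) = 5.8 atm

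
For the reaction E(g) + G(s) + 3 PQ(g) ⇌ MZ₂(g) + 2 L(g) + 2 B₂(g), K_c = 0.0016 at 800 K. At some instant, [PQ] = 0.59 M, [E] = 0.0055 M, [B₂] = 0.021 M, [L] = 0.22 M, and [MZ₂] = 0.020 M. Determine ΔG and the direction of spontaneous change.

(G is a pure solid — omitted from Q_c.)
Q_c = [MZ₂]·[L]²·[B₂]² / ([E]·[PQ]³) = (0.020)·(0.22)²·(0.021)² / ((0.0055)·(0.59)³) = 3.78×10⁻⁴
ΔG = RT ln(Q_c/K_c) = (8.314 J mol⁻¹ K⁻¹)(800 K) × ln(3.78×10⁻⁴/0.0016)
   = (6.651 kJ/mol)(-1.443) = -9.60 kJ/mol
ΔG < 0, so the forward reaction is spontaneous (proceeds forward).

ΔG = -9.60 kJ/mol; the forward reaction is spontaneous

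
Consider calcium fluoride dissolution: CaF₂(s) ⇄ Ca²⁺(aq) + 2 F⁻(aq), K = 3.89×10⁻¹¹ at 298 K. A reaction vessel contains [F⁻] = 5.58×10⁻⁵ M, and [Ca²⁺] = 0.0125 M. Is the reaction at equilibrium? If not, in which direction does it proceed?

(CaF₂ is a pure solid — omitted from Q.)
Q = [Ca²⁺]·[F⁻]² = (0.0125)·(5.58×10⁻⁵)² = 3.89×10⁻¹¹
Q = 3.89×10⁻¹¹ = K, so the system is already at equilibrium.

neither direction; the system is at equilibrium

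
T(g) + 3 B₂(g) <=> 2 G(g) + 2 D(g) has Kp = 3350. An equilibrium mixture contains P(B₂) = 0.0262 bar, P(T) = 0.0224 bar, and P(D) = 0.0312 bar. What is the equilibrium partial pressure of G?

P(G) = 1.18 bar

At equilibrium, Kp = P(G)²·P(D)² / (P(T)·P(B₂)³) = 3350.
(P(G))²·(0.0312)² / ((0.0224)·(0.0262)³) = 3350
P(G)² = 1.39 ⇒ P(G) = 1.18 bar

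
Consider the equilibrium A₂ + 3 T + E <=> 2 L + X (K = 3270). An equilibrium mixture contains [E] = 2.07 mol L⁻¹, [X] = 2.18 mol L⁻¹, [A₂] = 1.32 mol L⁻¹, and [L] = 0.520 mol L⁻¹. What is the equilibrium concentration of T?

[T] = 0.0404 mol L⁻¹

At equilibrium, K = [L]²·[X] / ([A₂]·[T]³·[E]) = 3270.
(0.520)²·(2.18) / ((1.32)·([T])³·(2.07)) = 3270
[T]³ = 6.60×10⁻⁵ ⇒ [T] = 0.0404 mol L⁻¹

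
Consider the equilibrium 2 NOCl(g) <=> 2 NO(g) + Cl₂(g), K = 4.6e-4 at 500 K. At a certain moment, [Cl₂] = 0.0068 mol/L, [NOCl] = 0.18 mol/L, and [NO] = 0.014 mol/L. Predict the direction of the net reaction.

forward (toward products)

Q = [NO]²·[Cl₂] / [NOCl]² = (0.014)²·(0.0068) / (0.18)² = 4.1e-5
Q = 4.1e-5 < K = 4.6e-4, so the forward reaction proceeds.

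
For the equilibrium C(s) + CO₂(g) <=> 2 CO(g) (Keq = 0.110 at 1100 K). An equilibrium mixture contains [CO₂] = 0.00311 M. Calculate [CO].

[CO] = 0.0185 M

(C is a pure solid — omitted from Keq.)
At equilibrium, Keq = [CO]² / [CO₂] = 0.110.
([CO])² / (0.00311) = 0.110
[CO]² = 3.42e-4 ⇒ [CO] = 0.0185 M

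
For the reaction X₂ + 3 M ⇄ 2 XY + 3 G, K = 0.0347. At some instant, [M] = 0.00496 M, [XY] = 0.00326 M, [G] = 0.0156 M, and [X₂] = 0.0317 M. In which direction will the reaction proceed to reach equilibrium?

to the right

Q = [XY]²·[G]³ / ([X₂]·[M]³) = (0.00326)²·(0.0156)³ / ((0.0317)·(0.00496)³) = 0.0104
Q = 0.0104 < K = 0.0347, so the forward reaction proceeds.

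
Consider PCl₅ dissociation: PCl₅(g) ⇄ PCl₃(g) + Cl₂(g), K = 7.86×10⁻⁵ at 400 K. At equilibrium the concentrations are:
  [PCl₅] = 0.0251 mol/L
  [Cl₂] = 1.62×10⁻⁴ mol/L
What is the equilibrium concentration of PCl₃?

[PCl₃] = 0.0122 mol/L

At equilibrium, K = [PCl₃]·[Cl₂] / [PCl₅] = 7.86×10⁻⁵.
([PCl₃])·(1.62×10⁻⁴) / (0.0251) = 7.86×10⁻⁵
[PCl₃] = 0.0122 mol/L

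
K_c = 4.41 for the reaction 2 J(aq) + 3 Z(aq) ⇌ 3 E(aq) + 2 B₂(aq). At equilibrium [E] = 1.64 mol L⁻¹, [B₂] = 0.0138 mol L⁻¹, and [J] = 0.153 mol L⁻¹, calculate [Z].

[Z] = 0.201 mol L⁻¹

At equilibrium, K_c = [E]³·[B₂]² / ([J]²·[Z]³) = 4.41.
(1.64)³·(0.0138)² / ((0.153)²·([Z])³) = 4.41
[Z]³ = 0.00814 ⇒ [Z] = 0.201 mol L⁻¹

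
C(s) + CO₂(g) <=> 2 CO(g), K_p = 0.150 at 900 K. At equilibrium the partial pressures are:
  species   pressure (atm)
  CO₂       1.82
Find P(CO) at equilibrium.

P(CO) = 0.522 atm

(C is a pure solid — omitted from K_p.)
At equilibrium, K_p = P(CO)² / P(CO₂) = 0.150.
(P(CO))² / (1.82) = 0.150
P(CO)² = 0.273 ⇒ P(CO) = 0.522 atm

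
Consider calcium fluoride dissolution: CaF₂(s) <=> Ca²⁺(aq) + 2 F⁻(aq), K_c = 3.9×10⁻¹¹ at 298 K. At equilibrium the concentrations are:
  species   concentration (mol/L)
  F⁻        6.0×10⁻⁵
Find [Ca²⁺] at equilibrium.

[Ca²⁺] = 0.011 mol/L

(CaF₂ is a pure solid — omitted from K_c.)
At equilibrium, K_c = [Ca²⁺]·[F⁻]² = 3.9×10⁻¹¹.
([Ca²⁺])·(6.0×10⁻⁵)² = 3.9×10⁻¹¹
[Ca²⁺] = 0.0108 = 0.011 mol/L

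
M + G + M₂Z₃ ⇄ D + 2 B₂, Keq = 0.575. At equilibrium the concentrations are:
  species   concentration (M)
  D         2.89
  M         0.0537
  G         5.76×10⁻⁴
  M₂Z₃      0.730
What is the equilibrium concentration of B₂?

[B₂] = 0.00212 M

At equilibrium, Keq = [D]·[B₂]² / ([M]·[G]·[M₂Z₃]) = 0.575.
(2.89)·([B₂])² / ((0.0537)·(5.76×10⁻⁴)·(0.730)) = 0.575
[B₂]² = 4.49×10⁻⁶ ⇒ [B₂] = 0.00212 M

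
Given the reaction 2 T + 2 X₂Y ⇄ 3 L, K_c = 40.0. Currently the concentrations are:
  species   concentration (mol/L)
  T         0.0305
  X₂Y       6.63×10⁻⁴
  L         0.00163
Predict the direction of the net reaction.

in the forward direction

Q_c = [L]³ / ([T]²·[X₂Y]²) = (0.00163)³ / ((0.0305)²·(6.63×10⁻⁴)²) = 10.6
Q_c = 10.6 < K_c = 40.0, so the forward reaction proceeds.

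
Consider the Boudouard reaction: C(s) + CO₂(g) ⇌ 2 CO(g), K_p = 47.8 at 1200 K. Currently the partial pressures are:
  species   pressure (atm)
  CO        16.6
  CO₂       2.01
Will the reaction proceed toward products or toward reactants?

(C is a pure solid — omitted from Q_p.)
Q_p = P(CO)² / P(CO₂) = (16.6)² / (2.01) = 137
Q_p = 137 > K_p = 47.8, so the reverse reaction proceeds.

toward reactants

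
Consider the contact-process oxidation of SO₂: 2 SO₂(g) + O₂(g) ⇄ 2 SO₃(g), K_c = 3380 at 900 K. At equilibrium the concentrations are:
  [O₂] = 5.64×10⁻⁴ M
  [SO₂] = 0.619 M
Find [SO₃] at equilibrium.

[SO₃] = 0.855 M

At equilibrium, K_c = [SO₃]² / ([SO₂]²·[O₂]) = 3380.
([SO₃])² / ((0.619)²·(5.64×10⁻⁴)) = 3380
[SO₃]² = 0.730 ⇒ [SO₃] = 0.855 M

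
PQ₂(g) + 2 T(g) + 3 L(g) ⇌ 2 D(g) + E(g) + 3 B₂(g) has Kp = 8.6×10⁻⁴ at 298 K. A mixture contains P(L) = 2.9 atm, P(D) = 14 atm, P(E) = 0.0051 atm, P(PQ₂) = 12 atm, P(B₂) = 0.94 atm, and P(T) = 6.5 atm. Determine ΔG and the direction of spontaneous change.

ΔG = -6.32 kJ/mol; the forward reaction is spontaneous

Qp = P(D)²·P(E)·P(B₂)³ / (P(PQ₂)·P(T)²·P(L)³) = (14)²·(0.0051)·(0.94)³ / ((12)·(6.5)²·(2.9)³) = 6.71×10⁻⁵
ΔG = RT ln(Qp/Kp) = (8.314 J mol⁻¹ K⁻¹)(298 K) × ln(6.71×10⁻⁵/8.6×10⁻⁴)
   = (2.478 kJ/mol)(-2.551) = -6.32 kJ/mol
ΔG < 0, so the forward reaction is spontaneous (proceeds forward).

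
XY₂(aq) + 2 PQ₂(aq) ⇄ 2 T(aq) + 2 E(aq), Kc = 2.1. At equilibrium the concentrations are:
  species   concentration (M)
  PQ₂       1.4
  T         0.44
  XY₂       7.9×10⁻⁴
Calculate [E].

At equilibrium, Kc = [T]²·[E]² / ([XY₂]·[PQ₂]²) = 2.1.
(0.44)²·([E])² / ((7.9×10⁻⁴)·(1.4)²) = 2.1
[E]² = 0.0168 ⇒ [E] = 0.13 M

[E] = 0.13 M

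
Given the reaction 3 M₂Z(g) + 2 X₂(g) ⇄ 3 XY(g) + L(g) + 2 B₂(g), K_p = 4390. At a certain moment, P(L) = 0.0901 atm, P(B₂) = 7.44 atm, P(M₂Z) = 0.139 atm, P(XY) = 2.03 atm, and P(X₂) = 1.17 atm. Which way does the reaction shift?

toward reactants

Q_p = P(XY)³·P(L)·P(B₂)² / (P(M₂Z)³·P(X₂)²) = (2.03)³·(0.0901)·(7.44)² / ((0.139)³·(1.17)²) = 11300
Q_p = 11300 > K_p = 4390, so the reverse reaction proceeds.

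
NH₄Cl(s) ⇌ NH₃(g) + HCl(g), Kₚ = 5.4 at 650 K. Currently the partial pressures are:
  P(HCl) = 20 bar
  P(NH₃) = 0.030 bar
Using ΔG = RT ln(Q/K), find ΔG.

ΔG = -11.9 kJ/mol

(NH₄Cl is a pure solid — omitted from Qₚ.)
Qₚ = P(NH₃)·P(HCl) = (0.030)·(20) = 0.600
ΔG = RT ln(Qₚ/Kₚ) = (8.314 J mol⁻¹ K⁻¹)(650 K) × ln(0.600/5.4)
   = (5.404 kJ/mol)(-2.197) = -11.9 kJ/mol
ΔG < 0, so the forward reaction is spontaneous (proceeds forward).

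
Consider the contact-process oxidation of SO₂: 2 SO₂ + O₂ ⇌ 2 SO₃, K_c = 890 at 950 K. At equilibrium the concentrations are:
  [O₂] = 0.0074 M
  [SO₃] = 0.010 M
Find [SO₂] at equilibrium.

At equilibrium, K_c = [SO₃]² / ([SO₂]²·[O₂]) = 890.
(0.010)² / (([SO₂])²·(0.0074)) = 890
[SO₂]² = 1.52e-5 ⇒ [SO₂] = 0.0039 M

[SO₂] = 0.0039 M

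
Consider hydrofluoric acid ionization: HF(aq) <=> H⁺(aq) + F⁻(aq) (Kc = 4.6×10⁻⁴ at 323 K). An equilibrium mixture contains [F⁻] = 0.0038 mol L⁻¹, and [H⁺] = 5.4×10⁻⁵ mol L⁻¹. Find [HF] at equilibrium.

[HF] = 4.5×10⁻⁴ mol L⁻¹

At equilibrium, Kc = [H⁺]·[F⁻] / [HF] = 4.6×10⁻⁴.
(5.4×10⁻⁵)·(0.0038) / ([HF]) = 4.6×10⁻⁴
[HF] = 4.46×10⁻⁴ = 4.5×10⁻⁴ mol L⁻¹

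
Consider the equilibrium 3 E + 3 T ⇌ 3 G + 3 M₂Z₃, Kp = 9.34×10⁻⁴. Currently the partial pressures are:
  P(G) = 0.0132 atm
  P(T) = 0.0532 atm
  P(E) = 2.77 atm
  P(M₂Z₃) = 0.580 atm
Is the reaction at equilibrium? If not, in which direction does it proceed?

to the right

Qp = P(G)³·P(M₂Z₃)³ / (P(E)³·P(T)³) = (0.0132)³·(0.580)³ / ((2.77)³·(0.0532)³) = 1.40×10⁻⁴
Qp = 1.40×10⁻⁴ < Kp = 9.34×10⁻⁴, so the forward reaction proceeds.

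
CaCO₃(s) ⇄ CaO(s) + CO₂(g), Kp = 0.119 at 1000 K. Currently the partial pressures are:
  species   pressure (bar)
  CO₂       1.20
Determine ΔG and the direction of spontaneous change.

(CaCO₃, CaO are pure solids — omitted from Qp.)
Qp = P(CO₂) = 1.20
ΔG = RT ln(Qp/Kp) = (8.314 J mol⁻¹ K⁻¹)(1000 K) × ln(1.20/0.119)
   = (8.314 kJ/mol)(2.311) = 19.2 kJ/mol
ΔG > 0, so the forward reaction is non-spontaneous (proceeds in reverse).

ΔG = 19.2 kJ/mol; the forward reaction is non-spontaneous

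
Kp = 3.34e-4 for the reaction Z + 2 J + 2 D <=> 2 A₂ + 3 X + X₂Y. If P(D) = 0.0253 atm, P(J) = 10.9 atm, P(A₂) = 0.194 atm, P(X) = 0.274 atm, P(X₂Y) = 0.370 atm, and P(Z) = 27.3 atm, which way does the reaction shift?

in the forward direction

Qp = P(A₂)²·P(X)³·P(X₂Y) / (P(Z)·P(J)²·P(D)²) = (0.194)²·(0.274)³·(0.370) / ((27.3)·(10.9)²·(0.0253)²) = 1.38e-4
Qp = 1.38e-4 < Kp = 3.34e-4, so the forward reaction proceeds.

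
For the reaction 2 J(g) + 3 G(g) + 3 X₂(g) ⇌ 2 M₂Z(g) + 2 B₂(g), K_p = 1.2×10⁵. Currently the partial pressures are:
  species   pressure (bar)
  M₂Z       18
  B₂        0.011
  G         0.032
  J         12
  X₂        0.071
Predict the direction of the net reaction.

Q_p = P(M₂Z)²·P(B₂)² / (P(J)²·P(G)³·P(X₂)³) = (18)²·(0.011)² / ((12)²·(0.032)³·(0.071)³) = 23000
Q_p = 23000 < K_p = 1.2×10⁵, so the forward reaction proceeds.

toward products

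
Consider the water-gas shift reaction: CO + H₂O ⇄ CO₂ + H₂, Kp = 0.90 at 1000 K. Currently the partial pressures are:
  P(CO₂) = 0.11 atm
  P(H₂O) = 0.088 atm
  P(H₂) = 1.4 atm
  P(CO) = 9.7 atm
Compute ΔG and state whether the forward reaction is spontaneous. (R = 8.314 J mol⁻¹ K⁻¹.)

ΔG = -13.4 kJ/mol; the forward reaction is spontaneous

Qp = P(CO₂)·P(H₂) / (P(CO)·P(H₂O)) = (0.11)·(1.4) / ((9.7)·(0.088)) = 0.180
ΔG = RT ln(Qp/Kp) = (8.314 J mol⁻¹ K⁻¹)(1000 K) × ln(0.180/0.90)
   = (8.314 kJ/mol)(-1.609) = -13.4 kJ/mol
ΔG < 0, so the forward reaction is spontaneous (proceeds forward).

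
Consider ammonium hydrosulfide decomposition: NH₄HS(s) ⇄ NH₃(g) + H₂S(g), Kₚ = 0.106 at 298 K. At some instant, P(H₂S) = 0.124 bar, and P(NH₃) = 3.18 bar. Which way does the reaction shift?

toward reactants

(NH₄HS is a pure solid — omitted from Qₚ.)
Qₚ = P(NH₃)·P(H₂S) = (3.18)·(0.124) = 0.394
Qₚ = 0.394 > Kₚ = 0.106, so the reverse reaction proceeds.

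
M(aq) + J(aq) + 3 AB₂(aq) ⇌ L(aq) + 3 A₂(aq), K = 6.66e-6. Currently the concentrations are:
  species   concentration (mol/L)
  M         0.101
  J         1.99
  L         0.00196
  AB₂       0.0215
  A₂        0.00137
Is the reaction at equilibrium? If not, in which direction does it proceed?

forward (toward products)

Q = [L]·[A₂]³ / ([M]·[J]·[AB₂]³) = (0.00196)·(0.00137)³ / ((0.101)·(1.99)·(0.0215)³) = 2.52e-6
Q = 2.52e-6 < K = 6.66e-6, so the forward reaction proceeds.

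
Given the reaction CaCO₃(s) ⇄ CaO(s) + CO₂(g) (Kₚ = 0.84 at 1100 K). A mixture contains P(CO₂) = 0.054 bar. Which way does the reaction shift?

(CaCO₃, CaO are pure solids — omitted from Qₚ.)
Qₚ = P(CO₂) = 0.054
Qₚ = 0.054 < Kₚ = 0.84, so the forward reaction proceeds.

toward products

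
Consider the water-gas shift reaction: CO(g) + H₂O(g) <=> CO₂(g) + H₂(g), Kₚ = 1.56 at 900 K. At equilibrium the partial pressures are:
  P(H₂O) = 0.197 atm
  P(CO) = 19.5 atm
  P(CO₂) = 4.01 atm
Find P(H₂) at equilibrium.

At equilibrium, Kₚ = P(CO₂)·P(H₂) / (P(CO)·P(H₂O)) = 1.56.
(4.01)·(P(H₂)) / ((19.5)·(0.197)) = 1.56
P(H₂) = 1.49 atm

P(H₂) = 1.49 atm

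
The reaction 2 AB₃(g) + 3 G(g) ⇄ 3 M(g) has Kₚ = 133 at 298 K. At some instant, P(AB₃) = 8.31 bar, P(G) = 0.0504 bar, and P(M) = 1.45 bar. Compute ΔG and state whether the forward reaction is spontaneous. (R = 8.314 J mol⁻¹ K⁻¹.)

Qₚ = P(M)³ / (P(AB₃)²·P(G)³) = (1.45)³ / ((8.31)²·(0.0504)³) = 345
ΔG = RT ln(Qₚ/Kₚ) = (8.314 J mol⁻¹ K⁻¹)(298 K) × ln(345/133)
   = (2.478 kJ/mol)(0.9532) = 2.36 kJ/mol
ΔG > 0, so the forward reaction is non-spontaneous (proceeds in reverse).

ΔG = 2.36 kJ/mol; the forward reaction is non-spontaneous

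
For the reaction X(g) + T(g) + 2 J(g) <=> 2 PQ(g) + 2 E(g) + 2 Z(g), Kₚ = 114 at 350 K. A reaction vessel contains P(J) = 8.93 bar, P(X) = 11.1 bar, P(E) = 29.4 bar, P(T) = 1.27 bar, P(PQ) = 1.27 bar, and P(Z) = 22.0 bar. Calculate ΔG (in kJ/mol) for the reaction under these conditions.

Qₚ = P(PQ)²·P(E)²·P(Z)² / (P(X)·P(T)·P(J)²) = (1.27)²·(29.4)²·(22.0)² / ((11.1)·(1.27)·(8.93)²) = 600
ΔG = RT ln(Qₚ/Kₚ) = (8.314 J mol⁻¹ K⁻¹)(350 K) × ln(600/114)
   = (2.910 kJ/mol)(1.661) = 4.83 kJ/mol
ΔG > 0, so the forward reaction is non-spontaneous (proceeds in reverse).

ΔG = 4.83 kJ/mol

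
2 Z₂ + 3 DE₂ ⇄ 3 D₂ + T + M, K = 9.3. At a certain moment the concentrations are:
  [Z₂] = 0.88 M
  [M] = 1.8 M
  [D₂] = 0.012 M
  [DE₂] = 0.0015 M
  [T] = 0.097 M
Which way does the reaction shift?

Q = [D₂]³·[T]·[M] / ([Z₂]²·[DE₂]³) = (0.012)³·(0.097)·(1.8) / ((0.88)²·(0.0015)³) = 120
Q = 120 > K = 9.3, so the reverse reaction proceeds.

to the left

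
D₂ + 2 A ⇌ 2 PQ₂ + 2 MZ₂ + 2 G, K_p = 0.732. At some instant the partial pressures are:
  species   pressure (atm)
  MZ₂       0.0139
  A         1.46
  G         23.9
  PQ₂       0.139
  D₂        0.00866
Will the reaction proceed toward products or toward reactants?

forward (toward products)

Q_p = P(PQ₂)²·P(MZ₂)²·P(G)² / (P(D₂)·P(A)²) = (0.139)²·(0.0139)²·(23.9)² / ((0.00866)·(1.46)²) = 0.116
Q_p = 0.116 < K_p = 0.732, so the forward reaction proceeds.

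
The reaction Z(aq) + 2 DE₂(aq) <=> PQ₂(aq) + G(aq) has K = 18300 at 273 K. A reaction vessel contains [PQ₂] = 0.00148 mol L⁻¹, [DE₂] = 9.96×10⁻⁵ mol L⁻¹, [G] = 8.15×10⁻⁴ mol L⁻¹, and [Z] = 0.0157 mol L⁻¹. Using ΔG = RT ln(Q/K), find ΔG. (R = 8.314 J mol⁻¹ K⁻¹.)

Q = [PQ₂]·[G] / ([Z]·[DE₂]²) = (0.00148)·(8.15×10⁻⁴) / ((0.0157)·(9.96×10⁻⁵)²) = 7740
ΔG = RT ln(Q/K) = (8.314 J mol⁻¹ K⁻¹)(273 K) × ln(7740/18300)
   = (2.270 kJ/mol)(-0.8605) = -1.95 kJ/mol
ΔG < 0, so the forward reaction is spontaneous (proceeds forward).

ΔG = -1.95 kJ/mol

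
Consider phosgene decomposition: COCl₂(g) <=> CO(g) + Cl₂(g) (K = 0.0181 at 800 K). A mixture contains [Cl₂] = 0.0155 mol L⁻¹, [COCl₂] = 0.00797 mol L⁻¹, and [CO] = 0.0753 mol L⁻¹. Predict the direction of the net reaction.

Q = [CO]·[Cl₂] / [COCl₂] = (0.0753)·(0.0155) / (0.00797) = 0.146
Q = 0.146 > K = 0.0181, so the reverse reaction proceeds.

reverse (toward reactants)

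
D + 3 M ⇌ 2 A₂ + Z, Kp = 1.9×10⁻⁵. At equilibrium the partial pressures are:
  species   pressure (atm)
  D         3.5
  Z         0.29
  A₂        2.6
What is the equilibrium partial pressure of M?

At equilibrium, Kp = P(A₂)²·P(Z) / (P(D)·P(M)³) = 1.9×10⁻⁵.
(2.6)²·(0.29) / ((3.5)·(P(M))³) = 1.9×10⁻⁵
P(M)³ = 29500 ⇒ P(M) = 31 atm

P(M) = 31 atm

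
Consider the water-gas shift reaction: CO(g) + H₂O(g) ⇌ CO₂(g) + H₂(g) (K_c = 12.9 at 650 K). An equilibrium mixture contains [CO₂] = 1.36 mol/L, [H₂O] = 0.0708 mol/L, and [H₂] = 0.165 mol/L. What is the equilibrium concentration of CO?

[CO] = 0.246 mol/L

At equilibrium, K_c = [CO₂]·[H₂] / ([CO]·[H₂O]) = 12.9.
(1.36)·(0.165) / (([CO])·(0.0708)) = 12.9
[CO] = 0.246 mol/L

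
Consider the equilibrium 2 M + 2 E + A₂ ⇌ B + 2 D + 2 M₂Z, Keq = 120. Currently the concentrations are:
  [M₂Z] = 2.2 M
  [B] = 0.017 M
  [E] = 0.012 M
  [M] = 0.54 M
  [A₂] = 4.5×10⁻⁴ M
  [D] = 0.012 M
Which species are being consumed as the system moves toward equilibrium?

B, D, M₂Z (products)

Q = [B]·[D]²·[M₂Z]² / ([M]²·[E]²·[A₂]) = (0.017)·(0.012)²·(2.2)² / ((0.54)²·(0.012)²·(4.5×10⁻⁴)) = 630
Q = 630 > Keq = 120: net reverse reaction.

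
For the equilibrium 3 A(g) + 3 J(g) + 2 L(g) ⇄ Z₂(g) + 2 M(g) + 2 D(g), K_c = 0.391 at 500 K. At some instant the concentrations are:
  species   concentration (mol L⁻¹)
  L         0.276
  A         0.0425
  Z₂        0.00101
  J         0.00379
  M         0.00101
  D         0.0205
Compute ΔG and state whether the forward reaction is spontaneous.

Q_c = [Z₂]·[M]²·[D]² / ([A]³·[J]³·[L]²) = (0.00101)·(0.00101)²·(0.0205)² / ((0.0425)³·(0.00379)³·(0.276)²) = 1.36
ΔG = RT ln(Q_c/K_c) = (8.314 J mol⁻¹ K⁻¹)(500 K) × ln(1.36/0.391)
   = (4.157 kJ/mol)(1.247) = 5.18 kJ/mol
ΔG > 0, so the forward reaction is non-spontaneous (proceeds in reverse).

ΔG = 5.18 kJ/mol; the forward reaction is non-spontaneous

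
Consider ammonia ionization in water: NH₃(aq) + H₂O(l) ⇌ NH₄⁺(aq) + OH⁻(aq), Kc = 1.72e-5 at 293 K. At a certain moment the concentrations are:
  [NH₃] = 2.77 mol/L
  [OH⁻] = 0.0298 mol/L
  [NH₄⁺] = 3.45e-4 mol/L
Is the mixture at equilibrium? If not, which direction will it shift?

(H₂O is a pure liquid — omitted from Qc.)
Qc = [NH₄⁺]·[OH⁻] / [NH₃] = (3.45e-4)·(0.0298) / (2.77) = 3.71e-6
Qc = 3.71e-6 < Kc = 1.72e-5: net forward reaction.

no; Q < K, reaction proceeds forward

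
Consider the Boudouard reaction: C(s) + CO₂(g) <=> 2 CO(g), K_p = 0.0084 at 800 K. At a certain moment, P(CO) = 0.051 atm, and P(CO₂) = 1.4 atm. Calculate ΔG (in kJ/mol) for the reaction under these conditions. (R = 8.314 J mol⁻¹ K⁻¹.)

ΔG = -10.0 kJ/mol

(C is a pure solid — omitted from Q_p.)
Q_p = P(CO)² / P(CO₂) = (0.051)² / (1.4) = 0.00186
ΔG = RT ln(Q_p/K_p) = (8.314 J mol⁻¹ K⁻¹)(800 K) × ln(0.00186/0.0084)
   = (6.651 kJ/mol)(-1.508) = -10.0 kJ/mol
ΔG < 0, so the forward reaction is spontaneous (proceeds forward).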